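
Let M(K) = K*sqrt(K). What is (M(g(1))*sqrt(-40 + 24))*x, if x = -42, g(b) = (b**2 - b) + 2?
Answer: -336*I*sqrt(2) ≈ -475.18*I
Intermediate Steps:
g(b) = 2 + b**2 - b
M(K) = K**(3/2)
(M(g(1))*sqrt(-40 + 24))*x = ((2 + 1**2 - 1*1)**(3/2)*sqrt(-40 + 24))*(-42) = ((2 + 1 - 1)**(3/2)*sqrt(-16))*(-42) = (2**(3/2)*(4*I))*(-42) = ((2*sqrt(2))*(4*I))*(-42) = (8*I*sqrt(2))*(-42) = -336*I*sqrt(2)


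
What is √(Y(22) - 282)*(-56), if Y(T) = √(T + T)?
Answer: -56*I*√(282 - 2*√11) ≈ -929.27*I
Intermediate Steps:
Y(T) = √2*√T (Y(T) = √(2*T) = √2*√T)
√(Y(22) - 282)*(-56) = √(√2*√22 - 282)*(-56) = √(2*√11 - 282)*(-56) = √(-282 + 2*√11)*(-56) = -56*√(-282 + 2*√11)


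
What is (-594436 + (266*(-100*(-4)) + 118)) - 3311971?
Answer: -3799889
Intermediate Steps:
(-594436 + (266*(-100*(-4)) + 118)) - 3311971 = (-594436 + (266*400 + 118)) - 3311971 = (-594436 + (106400 + 118)) - 3311971 = (-594436 + 106518) - 3311971 = -487918 - 3311971 = -3799889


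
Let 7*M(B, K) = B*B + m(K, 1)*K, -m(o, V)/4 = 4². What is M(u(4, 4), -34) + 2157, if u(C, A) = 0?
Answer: 17275/7 ≈ 2467.9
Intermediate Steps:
m(o, V) = -64 (m(o, V) = -4*4² = -4*16 = -64)
M(B, K) = -64*K/7 + B²/7 (M(B, K) = (B*B - 64*K)/7 = (B² - 64*K)/7 = -64*K/7 + B²/7)
M(u(4, 4), -34) + 2157 = (-64/7*(-34) + (⅐)*0²) + 2157 = (2176/7 + (⅐)*0) + 2157 = (2176/7 + 0) + 2157 = 2176/7 + 2157 = 17275/7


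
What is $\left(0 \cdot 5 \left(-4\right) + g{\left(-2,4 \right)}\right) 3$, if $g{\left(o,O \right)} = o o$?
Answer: $12$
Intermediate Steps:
$g{\left(o,O \right)} = o^{2}$
$\left(0 \cdot 5 \left(-4\right) + g{\left(-2,4 \right)}\right) 3 = \left(0 \cdot 5 \left(-4\right) + \left(-2\right)^{2}\right) 3 = \left(0 \left(-4\right) + 4\right) 3 = \left(0 + 4\right) 3 = 4 \cdot 3 = 12$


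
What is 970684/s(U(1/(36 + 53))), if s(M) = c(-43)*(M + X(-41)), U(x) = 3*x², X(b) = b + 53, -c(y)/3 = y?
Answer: 7688787964/12262095 ≈ 627.04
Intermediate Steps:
c(y) = -3*y
X(b) = 53 + b
s(M) = 1548 + 129*M (s(M) = (-3*(-43))*(M + (53 - 41)) = 129*(M + 12) = 129*(12 + M) = 1548 + 129*M)
970684/s(U(1/(36 + 53))) = 970684/(1548 + 129*(3*(1/(36 + 53))²)) = 970684/(1548 + 129*(3*(1/89)²)) = 970684/(1548 + 129*(3*(1/7921))) = 970684/(1548 + 129*(3/7921)) = 970684/(1548 + 387/7921) = 970684/(12262095/7921) = 970684*(7921/12262095) = 7688787964/12262095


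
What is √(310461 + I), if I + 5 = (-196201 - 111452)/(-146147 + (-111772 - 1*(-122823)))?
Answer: √157393112315894/22516 ≈ 557.19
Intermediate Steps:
I = -122609/45032 (I = -5 + (-196201 - 111452)/(-146147 + (-111772 - 1*(-122823))) = -5 - 307653/(-146147 + (-111772 + 122823)) = -5 - 307653/(-146147 + 11051) = -5 - 307653/(-135096) = -5 - 307653*(-1/135096) = -5 + 102551/45032 = -122609/45032 ≈ -2.7227)
√(310461 + I) = √(310461 - 122609/45032) = √(13980557143/45032) = √157393112315894/22516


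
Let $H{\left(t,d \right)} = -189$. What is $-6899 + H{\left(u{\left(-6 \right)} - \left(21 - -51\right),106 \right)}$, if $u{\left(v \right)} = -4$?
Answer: $-7088$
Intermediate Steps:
$-6899 + H{\left(u{\left(-6 \right)} - \left(21 - -51\right),106 \right)} = -6899 - 189 = -7088$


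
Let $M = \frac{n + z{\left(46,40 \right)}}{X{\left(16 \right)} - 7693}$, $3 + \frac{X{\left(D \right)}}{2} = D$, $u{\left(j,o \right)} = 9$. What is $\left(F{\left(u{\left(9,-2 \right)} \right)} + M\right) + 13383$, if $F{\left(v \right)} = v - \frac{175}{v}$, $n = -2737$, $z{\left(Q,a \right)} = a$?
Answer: $\frac{922770724}{69003} \approx 13373.0$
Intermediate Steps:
$X{\left(D \right)} = -6 + 2 D$
$M = \frac{2697}{7667}$ ($M = \frac{-2737 + 40}{\left(-6 + 2 \cdot 16\right) - 7693} = - \frac{2697}{\left(-6 + 32\right) - 7693} = - \frac{2697}{26 - 7693} = - \frac{2697}{-7667} = \left(-2697\right) \left(- \frac{1}{7667}\right) = \frac{2697}{7667} \approx 0.35177$)
$\left(F{\left(u{\left(9,-2 \right)} \right)} + M\right) + 13383 = \left(\left(9 - \frac{175}{9}\right) + \frac{2697}{7667}\right) + 13383 = \left(- \frac{94}{9} + \frac{2697}{7667}\right) + 13383 = - \frac{696425}{69003} + 13383 = \frac{922770724}{69003}$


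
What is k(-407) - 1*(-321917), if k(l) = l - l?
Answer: 321917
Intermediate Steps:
k(l) = 0
k(-407) - 1*(-321917) = 0 - 1*(-321917) = 0 + 321917 = 321917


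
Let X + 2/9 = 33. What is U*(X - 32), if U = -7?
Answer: -49/9 ≈ -5.4444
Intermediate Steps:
X = 295/9 (X = -2/9 + 33 = 295/9 ≈ 32.778)
U*(X - 32) = -7*(295/9 - 32) = -7*7/9 = -49/9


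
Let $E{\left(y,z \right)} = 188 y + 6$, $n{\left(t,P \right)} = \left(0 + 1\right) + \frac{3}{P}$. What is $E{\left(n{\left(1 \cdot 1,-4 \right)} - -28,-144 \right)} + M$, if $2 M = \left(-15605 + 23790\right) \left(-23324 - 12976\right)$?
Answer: $-148552433$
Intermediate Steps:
$n{\left(t,P \right)} = 1 + \frac{3}{P}$
$E{\left(y,z \right)} = 6 + 188 y$
$M = -148557750$ ($M = \frac{\left(-15605 + 23790\right) \left(-23324 - 12976\right)}{2} = \frac{8185 \left(-36300\right)}{2} = \frac{1}{2} \left(-297115500\right) = -148557750$)
$E{\left(n{\left(1 \cdot 1,-4 \right)} - -28,-144 \right)} + M = \left(6 + 188 \left(\frac{3 - 4}{-4} - -28\right)\right) - 148557750 = \left(6 + 188 \left(\left(- \frac{1}{4}\right) \left(-1\right) + 28\right)\right) - 148557750 = \left(6 + 188 \left(\frac{1}{4} + 28\right)\right) - 148557750 = \left(6 + 188 \cdot \frac{113}{4}\right) - 148557750 = \left(6 + 5311\right) - 148557750 = 5317 - 148557750 = -148552433$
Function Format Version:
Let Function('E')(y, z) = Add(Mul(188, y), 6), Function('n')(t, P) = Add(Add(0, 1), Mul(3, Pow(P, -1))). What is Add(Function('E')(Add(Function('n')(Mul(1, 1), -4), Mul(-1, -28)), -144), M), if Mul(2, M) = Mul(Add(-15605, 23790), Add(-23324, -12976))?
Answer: -148552433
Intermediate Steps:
Function('n')(t, P) = Add(1, Mul(3, Pow(P, -1)))
Function('E')(y, z) = Add(6, Mul(188, y))
M = -148557750 (M = Mul(Rational(1, 2), Mul(Add(-15605, 23790), Add(-23324, -12976))) = Mul(Rational(1, 2), Mul(8185, -36300)) = Mul(Rational(1, 2), -297115500) = -148557750)
Add(Function('E')(Add(Function('n')(Mul(1, 1), -4), Mul(-1, -28)), -144), M) = Add(Add(6, Mul(188, Add(Mul(Pow(-4, -1), Add(3, -4)), Mul(-1, -28)))), -148557750) = Add(Add(6, Mul(188, Add(Mul(Rational(-1, 4), -1), 28))), -148557750) = Add(Add(6, Mul(188, Add(Rational(1, 4), 28))), -148557750) = Add(Add(6, Mul(188, Rational(113, 4))), -148557750) = Add(Add(6, 5311), -148557750) = Add(5317, -148557750) = -148552433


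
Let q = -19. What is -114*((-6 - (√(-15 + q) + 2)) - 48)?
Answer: 6384 + 114*I*√34 ≈ 6384.0 + 664.73*I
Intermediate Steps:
-114*((-6 - (√(-15 + q) + 2)) - 48) = -114*((-6 - (√(-15 - 19) + 2)) - 48) = -114*((-6 - (√(-34) + 2)) - 48) = -114*((-6 - (I*√34 + 2)) - 48) = -114*((-6 - (2 + I*√34)) - 48) = -114*((-6 + (-2 - I*√34)) - 48) = -114*((-8 - I*√34) - 48) = -114*(-56 - I*√34) = 6384 + 114*I*√34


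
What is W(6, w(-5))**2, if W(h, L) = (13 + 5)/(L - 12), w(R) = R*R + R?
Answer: 81/16 ≈ 5.0625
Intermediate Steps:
w(R) = R + R**2 (w(R) = R**2 + R = R + R**2)
W(h, L) = 18/(-12 + L)
W(6, w(-5))**2 = (18/(-12 - 5*(1 - 5)))**2 = (18/(-12 - 5*(-4)))**2 = (18/(-12 + 20))**2 = (18/8)**2 = (18*(1/8))**2 = (9/4)**2 = 81/16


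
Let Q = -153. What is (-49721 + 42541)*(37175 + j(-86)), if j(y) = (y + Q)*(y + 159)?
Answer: -141647040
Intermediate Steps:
j(y) = (-153 + y)*(159 + y) (j(y) = (y - 153)*(y + 159) = (-153 + y)*(159 + y))
(-49721 + 42541)*(37175 + j(-86)) = (-49721 + 42541)*(37175 + (-24327 + (-86)² + 6*(-86))) = -7180*(37175 + (-24327 + 7396 - 516)) = -7180*(37175 - 17447) = -7180*19728 = -141647040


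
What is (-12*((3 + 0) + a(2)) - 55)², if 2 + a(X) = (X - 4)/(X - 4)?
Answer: 6241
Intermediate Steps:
a(X) = -1 (a(X) = -2 + (X - 4)/(X - 4) = -2 + (-4 + X)/(-4 + X) = -2 + 1 = -1)
(-12*((3 + 0) + a(2)) - 55)² = (-12*((3 + 0) - 1) - 55)² = (-12*(3 - 1) - 55)² = (-12*2 - 55)² = (-24 - 55)² = (-79)² = 6241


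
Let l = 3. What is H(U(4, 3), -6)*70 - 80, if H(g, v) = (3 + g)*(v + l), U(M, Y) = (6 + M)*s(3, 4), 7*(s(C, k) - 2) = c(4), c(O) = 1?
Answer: -5210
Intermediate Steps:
s(C, k) = 15/7 (s(C, k) = 2 + (⅐)*1 = 2 + ⅐ = 15/7)
U(M, Y) = 90/7 + 15*M/7 (U(M, Y) = (6 + M)*(15/7) = 90/7 + 15*M/7)
H(g, v) = (3 + g)*(3 + v) (H(g, v) = (3 + g)*(v + 3) = (3 + g)*(3 + v))
H(U(4, 3), -6)*70 - 80 = (9 + 3*(90/7 + (15/7)*4) + 3*(-6) + (90/7 + (15/7)*4)*(-6))*70 - 80 = (9 + 3*(90/7 + 60/7) - 18 + (90/7 + 60/7)*(-6))*70 - 80 = (9 + 3*(150/7) - 18 + (150/7)*(-6))*70 - 80 = (9 + 450/7 - 18 - 900/7)*70 - 80 = -513/7*70 - 80 = -5130 - 80 = -5210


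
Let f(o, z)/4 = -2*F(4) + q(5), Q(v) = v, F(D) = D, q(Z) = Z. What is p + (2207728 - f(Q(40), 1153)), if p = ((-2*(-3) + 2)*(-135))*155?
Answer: 2040340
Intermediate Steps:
p = -167400 (p = ((6 + 2)*(-135))*155 = (8*(-135))*155 = -1080*155 = -167400)
f(o, z) = -12 (f(o, z) = 4*(-2*4 + 5) = 4*(-8 + 5) = 4*(-3) = -12)
p + (2207728 - f(Q(40), 1153)) = -167400 + (2207728 - 1*(-12)) = -167400 + (2207728 + 12) = -167400 + 2207740 = 2040340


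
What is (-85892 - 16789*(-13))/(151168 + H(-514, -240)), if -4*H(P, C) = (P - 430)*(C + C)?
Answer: 132365/37888 ≈ 3.4936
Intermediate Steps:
H(P, C) = -C*(-430 + P)/2 (H(P, C) = -(P - 430)*(C + C)/4 = -(-430 + P)*2*C/4 = -C*(-430 + P)/2)
(-85892 - 16789*(-13))/(151168 + H(-514, -240)) = (-85892 - 16789*(-13))/(151168 + (½)*(-240)*(430 - 1*(-514))) = (-85892 + 218257)/(151168 + (½)*(-240)*(430 + 514)) = 132365/(151168 + (½)*(-240)*944) = 132365/(151168 - 113280) = 132365/37888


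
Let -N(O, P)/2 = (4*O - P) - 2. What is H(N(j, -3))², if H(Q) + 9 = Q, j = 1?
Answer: 361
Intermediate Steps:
N(O, P) = 4 - 8*O + 2*P (N(O, P) = -2*((4*O - P) - 2) = -2*((-P + 4*O) - 2) = -2*(-2 - P + 4*O) = 4 - 8*O + 2*P)
H(Q) = -9 + Q
H(N(j, -3))² = (-9 + (4 - 8*1 + 2*(-3)))² = (-9 + (4 - 8 - 6))² = (-9 - 10)² = (-19)² = 361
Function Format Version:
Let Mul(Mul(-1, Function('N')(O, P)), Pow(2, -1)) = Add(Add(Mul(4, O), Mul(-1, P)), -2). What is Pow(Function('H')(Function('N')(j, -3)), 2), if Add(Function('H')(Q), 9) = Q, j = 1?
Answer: 361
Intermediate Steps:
Function('N')(O, P) = Add(4, Mul(-8, O), Mul(2, P)) (Function('N')(O, P) = Mul(-2, Add(Add(Mul(4, O), Mul(-1, P)), -2)) = Mul(-2, Add(Add(Mul(-1, P), Mul(4, O)), -2)) = Mul(-2, Add(-2, Mul(-1, P), Mul(4, O))) = Add(4, Mul(-8, O), Mul(2, P)))
Function('H')(Q) = Add(-9, Q)
Pow(Function('H')(Function('N')(j, -3)), 2) = Pow(Add(-9, Add(4, Mul(-8, 1), Mul(2, -3))), 2) = Pow(Add(-9, Add(4, -8, -6)), 2) = Pow(Add(-9, -10), 2) = Pow(-19, 2) = 361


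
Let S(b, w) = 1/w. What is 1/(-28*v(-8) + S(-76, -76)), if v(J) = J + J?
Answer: 76/34047 ≈ 0.0022322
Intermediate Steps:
v(J) = 2*J
1/(-28*v(-8) + S(-76, -76)) = 1/(-56*(-8) + 1/(-76)) = 1/(-28*(-16) - 1/76) = 1/(448 - 1/76) = 1/(34047/76) = 76/34047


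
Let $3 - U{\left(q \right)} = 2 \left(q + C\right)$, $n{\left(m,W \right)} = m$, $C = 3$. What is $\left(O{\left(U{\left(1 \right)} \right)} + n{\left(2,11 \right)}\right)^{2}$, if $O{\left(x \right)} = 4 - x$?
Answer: $121$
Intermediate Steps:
$U{\left(q \right)} = -3 - 2 q$ ($U{\left(q \right)} = 3 - 2 \left(q + 3\right) = 3 - 2 \left(3 + q\right) = 3 - \left(6 + 2 q\right) = -3 - 2 q$)
$\left(O{\left(U{\left(1 \right)} \right)} + n{\left(2,11 \right)}\right)^{2} = \left(\left(4 - \left(-3 - 2\right)\right) + 2\right)^{2} = \left(\left(4 - -5\right) + 2\right)^{2} = \left(\left(4 + 5\right) + 2\right)^{2} = \left(9 + 2\right)^{2} = 11^{2} = 121$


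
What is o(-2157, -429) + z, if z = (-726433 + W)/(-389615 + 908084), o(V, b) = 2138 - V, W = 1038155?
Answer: 2227136077/518469 ≈ 4295.6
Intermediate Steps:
z = 311722/518469 (z = (-726433 + 1038155)/(-389615 + 908084) = 311722/518469 ≈ 0.60124)
o(-2157, -429) + z = (2138 - 1*(-2157)) + 311722/518469 = (2138 + 2157) + 311722/518469 = 4295 + 311722/518469 = 2227136077/518469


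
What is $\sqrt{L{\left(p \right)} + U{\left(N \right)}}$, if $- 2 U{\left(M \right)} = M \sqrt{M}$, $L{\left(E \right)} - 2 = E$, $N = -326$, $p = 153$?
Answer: $\sqrt{155 + 163 i \sqrt{326}} \approx 39.383 + 37.364 i$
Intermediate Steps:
$L{\left(E \right)} = 2 + E$
$U{\left(M \right)} = - \frac{M^{\frac{3}{2}}}{2}$ ($U{\left(M \right)} = - \frac{M \sqrt{M}}{2} = - \frac{M^{\frac{3}{2}}}{2}$)
$\sqrt{L{\left(p \right)} + U{\left(N \right)}} = \sqrt{\left(2 + 153\right) - \frac{\left(-326\right)^{\frac{3}{2}}}{2}} = \sqrt{155 - \frac{\left(-326\right) i \sqrt{326}}{2}} = \sqrt{155 + 163 i \sqrt{326}}$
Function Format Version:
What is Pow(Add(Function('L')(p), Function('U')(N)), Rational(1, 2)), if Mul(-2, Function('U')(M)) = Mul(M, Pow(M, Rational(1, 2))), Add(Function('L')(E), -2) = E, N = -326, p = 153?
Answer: Pow(Add(155, Mul(163, I, Pow(326, Rational(1, 2)))), Rational(1, 2)) ≈ Add(39.383, Mul(37.364, I))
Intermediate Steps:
Function('L')(E) = Add(2, E)
Function('U')(M) = Mul(Rational(-1, 2), Pow(M, Rational(3, 2))) (Function('U')(M) = Mul(Rational(-1, 2), Mul(M, Pow(M, Rational(1, 2)))) = Mul(Rational(-1, 2), Pow(M, Rational(3, 2))))
Pow(Add(Function('L')(p), Function('U')(N)), Rational(1, 2)) = Pow(Add(Add(2, 153), Mul(Rational(-1, 2), Pow(-326, Rational(3, 2)))), Rational(1, 2)) = Pow(Add(155, Mul(Rational(-1, 2), Mul(-326, I, Pow(326, Rational(1, 2))))), Rational(1, 2)) = Pow(Add(155, Mul(163, I, Pow(326, Rational(1, 2)))), Rational(1, 2))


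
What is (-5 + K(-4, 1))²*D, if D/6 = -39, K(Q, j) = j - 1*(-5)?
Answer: -234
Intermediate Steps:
K(Q, j) = 5 + j (K(Q, j) = j + 5 = 5 + j)
D = -234 (D = 6*(-39) = -234)
(-5 + K(-4, 1))²*D = (-5 + (5 + 1))²*(-234) = (-5 + 6)²*(-234) = 1²*(-234) = 1*(-234) = -234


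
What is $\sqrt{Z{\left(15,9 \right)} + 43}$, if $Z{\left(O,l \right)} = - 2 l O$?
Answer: $i \sqrt{227} \approx 15.067 i$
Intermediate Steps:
$Z{\left(O,l \right)} = - 2 O l$
$\sqrt{Z{\left(15,9 \right)} + 43} = \sqrt{\left(-2\right) 15 \cdot 9 + 43} = \sqrt{-270 + 43} = \sqrt{-227} = i \sqrt{227}$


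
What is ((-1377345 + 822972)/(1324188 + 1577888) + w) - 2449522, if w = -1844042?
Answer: -12460249593237/2902076 ≈ -4.2936e+6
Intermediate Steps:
((-1377345 + 822972)/(1324188 + 1577888) + w) - 2449522 = ((-1377345 + 822972)/(1324188 + 1577888) - 1844042) - 2449522 = (-554373/2902076 - 1844042) - 2449522 = -5351550585565/2902076 - 2449522 = -12460249593237/2902076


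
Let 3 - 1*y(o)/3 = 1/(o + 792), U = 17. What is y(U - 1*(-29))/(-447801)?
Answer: -2513/125085746 ≈ -2.0090e-5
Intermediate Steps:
y(o) = 9 - 3/(792 + o) (y(o) = 9 - 3/(o + 792) = 9 - 3/(792 + o))
y(U - 1*(-29))/(-447801) = (3*(2375 + 3*(17 - 1*(-29)))/(792 + (17 - 1*(-29))))/(-447801) = (3*(2375 + 3*(17 + 29))/(792 + (17 + 29)))*(-1/447801) = (3*(2375 + 3*46)/(792 + 46))*(-1/447801) = (3*(2375 + 138)/838)*(-1/447801) = (3*(1/838)*2513)*(-1/447801) = (7539/838)*(-1/447801) = -2513/125085746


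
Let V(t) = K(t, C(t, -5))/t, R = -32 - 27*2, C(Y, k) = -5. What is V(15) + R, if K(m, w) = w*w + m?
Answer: -250/3 ≈ -83.333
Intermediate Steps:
K(m, w) = m + w² (K(m, w) = w² + m = m + w²)
R = -86 (R = -32 - 54 = -86)
V(t) = (25 + t)/t (V(t) = (t + (-5)²)/t = (t + 25)/t = (25 + t)/t)
V(15) + R = (25 + 15)/15 - 86 = (1/15)*40 - 86 = 8/3 - 86 = -250/3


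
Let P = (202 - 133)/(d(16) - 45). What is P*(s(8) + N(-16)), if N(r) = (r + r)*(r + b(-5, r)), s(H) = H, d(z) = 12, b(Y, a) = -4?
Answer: -14904/11 ≈ -1354.9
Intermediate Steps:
N(r) = 2*r*(-4 + r) (N(r) = (r + r)*(r - 4) = (2*r)*(-4 + r) = 2*r*(-4 + r))
P = -23/11 (P = (202 - 133)/(12 - 45) = 69/(-33) = 69*(-1/33) = -23/11 ≈ -2.0909)
P*(s(8) + N(-16)) = -23*(8 + 2*(-16)*(-4 - 16))/11 = -23*(8 + 2*(-16)*(-20))/11 = -23*(8 + 640)/11 = -23/11*648 = -14904/11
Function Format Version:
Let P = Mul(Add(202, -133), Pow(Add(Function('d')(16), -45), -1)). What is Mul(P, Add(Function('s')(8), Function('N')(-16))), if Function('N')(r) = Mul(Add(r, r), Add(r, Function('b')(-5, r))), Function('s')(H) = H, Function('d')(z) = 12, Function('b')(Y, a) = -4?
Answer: Rational(-14904, 11) ≈ -1354.9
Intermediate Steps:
Function('N')(r) = Mul(2, r, Add(-4, r)) (Function('N')(r) = Mul(Add(r, r), Add(r, -4)) = Mul(Mul(2, r), Add(-4, r)) = Mul(2, r, Add(-4, r)))
P = Rational(-23, 11) (P = Mul(Add(202, -133), Pow(Add(12, -45), -1)) = Mul(69, Pow(-33, -1)) = Mul(69, Rational(-1, 33)) = Rational(-23, 11) ≈ -2.0909)
Mul(P, Add(Function('s')(8), Function('N')(-16))) = Mul(Rational(-23, 11), Add(8, Mul(2, -16, Add(-4, -16)))) = Mul(Rational(-23, 11), Add(8, Mul(2, -16, -20))) = Mul(Rational(-23, 11), Add(8, 640)) = Mul(Rational(-23, 11), 648) = Rational(-14904, 11)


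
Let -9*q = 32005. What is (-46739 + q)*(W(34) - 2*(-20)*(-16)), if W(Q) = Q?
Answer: 91436512/3 ≈ 3.0479e+7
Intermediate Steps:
q = -32005/9 (q = -⅑*32005 = -32005/9 ≈ -3556.1)
(-46739 + q)*(W(34) - 2*(-20)*(-16)) = (-46739 - 32005/9)*(34 - 2*(-20)*(-16)) = -452656*(34 + 40*(-16))/9 = -452656*(34 - 640)/9 = -452656/9*(-606) = 91436512/3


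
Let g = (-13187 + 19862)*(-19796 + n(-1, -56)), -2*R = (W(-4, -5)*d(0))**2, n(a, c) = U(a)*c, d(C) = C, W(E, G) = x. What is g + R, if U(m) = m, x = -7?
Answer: -131764500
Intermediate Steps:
W(E, G) = -7
n(a, c) = a*c
R = 0 (R = -(-7*0)**2/2 = -1/2*0**2 = -1/2*0 = 0)
g = -131764500 (g = (-13187 + 19862)*(-19796 - 1*(-56)) = 6675*(-19796 + 56) = 6675*(-19740) = -131764500)
g + R = -131764500 + 0 = -131764500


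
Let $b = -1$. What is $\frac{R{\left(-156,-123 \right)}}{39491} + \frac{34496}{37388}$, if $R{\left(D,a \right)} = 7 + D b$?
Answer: $\frac{342093945}{369122377} \approx 0.92678$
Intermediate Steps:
$R{\left(D,a \right)} = 7 - D$ ($R{\left(D,a \right)} = 7 + D \left(-1\right) = 7 - D$)
$\frac{R{\left(-156,-123 \right)}}{39491} + \frac{34496}{37388} = \frac{7 - -156}{39491} + \frac{34496}{37388} = \left(7 + 156\right) \frac{1}{39491} + 34496 \cdot \frac{1}{37388} = 163 \cdot \frac{1}{39491} + \frac{8624}{9347} = \frac{163}{39491} + \frac{8624}{9347} = \frac{342093945}{369122377}$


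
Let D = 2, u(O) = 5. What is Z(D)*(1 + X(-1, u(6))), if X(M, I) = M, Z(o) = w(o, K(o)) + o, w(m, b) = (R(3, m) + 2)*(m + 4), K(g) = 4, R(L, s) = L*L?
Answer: 0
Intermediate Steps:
R(L, s) = L²
w(m, b) = 44 + 11*m (w(m, b) = (3² + 2)*(m + 4) = (9 + 2)*(4 + m) = 11*(4 + m) = 44 + 11*m)
Z(o) = 44 + 12*o (Z(o) = (44 + 11*o) + o = 44 + 12*o)
Z(D)*(1 + X(-1, u(6))) = (44 + 12*2)*(1 - 1) = (44 + 24)*0 = 68*0 = 0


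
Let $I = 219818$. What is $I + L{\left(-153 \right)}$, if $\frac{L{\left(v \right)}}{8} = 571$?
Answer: $224386$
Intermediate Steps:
$L{\left(v \right)} = 4568$ ($L{\left(v \right)} = 8 \cdot 571 = 4568$)
$I + L{\left(-153 \right)} = 219818 + 4568 = 224386$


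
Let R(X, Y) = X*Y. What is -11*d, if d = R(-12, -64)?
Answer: -8448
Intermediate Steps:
d = 768 (d = -12*(-64) = 768)
-11*d = -11*768 = -8448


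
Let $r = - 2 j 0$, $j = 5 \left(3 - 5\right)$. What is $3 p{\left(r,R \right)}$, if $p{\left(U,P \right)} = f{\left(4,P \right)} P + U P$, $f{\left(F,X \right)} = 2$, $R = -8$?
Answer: $-48$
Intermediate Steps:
$j = -10$ ($j = 5 \left(-2\right) = -10$)
$r = 0$ ($r = \left(-2\right) \left(-10\right) 0 = 20 \cdot 0 = 0$)
$p{\left(U,P \right)} = 2 P + P U$ ($p{\left(U,P \right)} = 2 P + U P = 2 P + P U$)
$3 p{\left(r,R \right)} = 3 \left(- 8 \left(2 + 0\right)\right) = 3 \left(\left(-8\right) 2\right) = 3 \left(-16\right) = -48$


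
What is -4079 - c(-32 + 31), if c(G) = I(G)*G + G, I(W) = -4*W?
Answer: -4074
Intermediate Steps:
c(G) = G - 4*G² (c(G) = (-4*G)*G + G = -4*G² + G = G - 4*G²)
-4079 - c(-32 + 31) = -4079 - (-32 + 31)*(1 - 4*(-32 + 31)) = -4079 - (-1)*(1 - 4*(-1)) = -4079 - (-1)*(1 + 4) = -4079 - (-1)*5 = -4079 - 1*(-5) = -4079 + 5 = -4074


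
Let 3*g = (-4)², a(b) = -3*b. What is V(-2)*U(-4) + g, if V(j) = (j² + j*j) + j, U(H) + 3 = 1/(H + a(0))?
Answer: -85/6 ≈ -14.167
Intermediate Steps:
U(H) = -3 + 1/H (U(H) = -3 + 1/(H - 3*0) = -3 + 1/(H + 0) = -3 + 1/H)
V(j) = j + 2*j² (V(j) = (j² + j²) + j = 2*j² + j = j + 2*j²)
g = 16/3 (g = (⅓)*(-4)² = (⅓)*16 = 16/3 ≈ 5.3333)
V(-2)*U(-4) + g = (-2*(1 + 2*(-2)))*(-3 + 1/(-4)) + 16/3 = (-2*(1 - 4))*(-3 - ¼) + 16/3 = -2*(-3)*(-13/4) + 16/3 = 6*(-13/4) + 16/3 = -39/2 + 16/3 = -85/6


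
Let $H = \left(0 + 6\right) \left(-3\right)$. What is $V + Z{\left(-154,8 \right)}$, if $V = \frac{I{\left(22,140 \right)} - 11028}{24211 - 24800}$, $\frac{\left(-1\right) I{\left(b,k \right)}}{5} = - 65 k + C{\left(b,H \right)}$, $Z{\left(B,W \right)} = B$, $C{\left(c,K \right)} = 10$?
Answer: $- \frac{125128}{589} \approx -212.44$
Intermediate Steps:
$H = -18$ ($H = 6 \left(-3\right) = -18$)
$I{\left(b,k \right)} = -50 + 325 k$ ($I{\left(b,k \right)} = - 5 \left(- 65 k + 10\right) = - 5 \left(10 - 65 k\right) = -50 + 325 k$)
$V = - \frac{34422}{589}$ ($V = \frac{\left(-50 + 325 \cdot 140\right) - 11028}{24211 - 24800} = \frac{\left(-50 + 45500\right) - 11028}{-589} = \left(45450 - 11028\right) \left(- \frac{1}{589}\right) = 34422 \left(- \frac{1}{589}\right) = - \frac{34422}{589} \approx -58.441$)
$V + Z{\left(-154,8 \right)} = - \frac{34422}{589} - 154 = - \frac{125128}{589}$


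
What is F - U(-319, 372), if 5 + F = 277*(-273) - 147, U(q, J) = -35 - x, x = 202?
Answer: -75536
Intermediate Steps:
U(q, J) = -237 (U(q, J) = -35 - 1*202 = -35 - 202 = -237)
F = -75773 (F = -5 + (277*(-273) - 147) = -5 + (-75621 - 147) = -5 - 75768 = -75773)
F - U(-319, 372) = -75773 - 1*(-237) = -75773 + 237 = -75536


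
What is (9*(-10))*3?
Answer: -270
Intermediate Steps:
(9*(-10))*3 = -90*3 = -270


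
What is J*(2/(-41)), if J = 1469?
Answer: -2938/41 ≈ -71.659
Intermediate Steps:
J*(2/(-41)) = 1469*(2/(-41)) = 1469*(2*(-1/41)) = 1469*(-2/41) = -2938/41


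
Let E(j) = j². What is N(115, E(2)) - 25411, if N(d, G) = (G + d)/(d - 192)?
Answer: -279538/11 ≈ -25413.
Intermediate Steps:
N(d, G) = (G + d)/(-192 + d)
N(115, E(2)) - 25411 = (2² + 115)/(-192 + 115) - 25411 = (4 + 115)/(-77) - 25411 = -1/77*119 - 25411 = -17/11 - 25411 = -279538/11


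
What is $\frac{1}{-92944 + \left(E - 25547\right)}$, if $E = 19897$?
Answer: $- \frac{1}{98594} \approx -1.0143 \cdot 10^{-5}$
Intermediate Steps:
$\frac{1}{-92944 + \left(E - 25547\right)} = \frac{1}{-92944 + \left(19897 - 25547\right)} = \frac{1}{-92944 - 5650} = \frac{1}{-98594} = - \frac{1}{98594}$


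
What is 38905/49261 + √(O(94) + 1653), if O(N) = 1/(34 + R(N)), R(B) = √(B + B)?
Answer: 38905/49261 + √(112406 + 6612*√47)/(2*√(17 + √47)) ≈ 41.447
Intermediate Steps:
R(B) = √2*√B (R(B) = √(2*B) = √2*√B)
O(N) = 1/(34 + √2*√N)
38905/49261 + √(O(94) + 1653) = 38905/49261 + √(1/(34 + √2*√94) + 1653) = 38905*(1/49261) + √(1/(34 + 2*√47) + 1653) = 38905/49261 + √(1653 + 1/(34 + 2*√47))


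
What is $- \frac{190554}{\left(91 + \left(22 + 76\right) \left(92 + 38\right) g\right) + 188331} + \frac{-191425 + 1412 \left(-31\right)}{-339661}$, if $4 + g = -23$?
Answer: $\frac{3896559120}{2032191763} \approx 1.9174$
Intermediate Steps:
$g = -27$ ($g = -4 - 23 = -27$)
$- \frac{190554}{\left(91 + \left(22 + 76\right) \left(92 + 38\right) g\right) + 188331} + \frac{-191425 + 1412 \left(-31\right)}{-339661} = - \frac{190554}{\left(91 + \left(22 + 76\right) \left(92 + 38\right) \left(-27\right)\right) + 188331} + \frac{-191425 + 1412 \left(-31\right)}{-339661} = - \frac{190554}{\left(91 + 98 \cdot 130 \left(-27\right)\right) + 188331} + \left(-191425 - 43772\right) \left(- \frac{1}{339661}\right) = - \frac{190554}{\left(91 + 12740 \left(-27\right)\right) + 188331} - - \frac{235197}{339661} = - \frac{190554}{\left(91 - 343980\right) + 188331} + \frac{235197}{339661} = - \frac{190554}{-343889 + 188331} + \frac{235197}{339661} = - \frac{190554}{-155558} + \frac{235197}{339661} = \left(-190554\right) \left(- \frac{1}{155558}\right) + \frac{235197}{339661} = \frac{7329}{5983} + \frac{235197}{339661} = \frac{3896559120}{2032191763}$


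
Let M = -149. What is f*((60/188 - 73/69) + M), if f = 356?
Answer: -172874668/3243 ≈ -53307.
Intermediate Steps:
f*((60/188 - 73/69) + M) = 356*((60/188 - 73/69) - 149) = 356*((60*(1/188) - 73*1/69) - 149) = 356*((15/47 - 73/69) - 149) = 356*(-2396/3243 - 149) = 356*(-485603/3243) = -172874668/3243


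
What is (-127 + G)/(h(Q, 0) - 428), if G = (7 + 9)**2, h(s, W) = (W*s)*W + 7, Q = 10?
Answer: -129/421 ≈ -0.30641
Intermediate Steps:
h(s, W) = 7 + s*W**2 (h(s, W) = s*W**2 + 7 = 7 + s*W**2)
G = 256 (G = 16**2 = 256)
(-127 + G)/(h(Q, 0) - 428) = (-127 + 256)/((7 + 10*0**2) - 428) = 129/((7 + 10*0) - 428) = 129/((7 + 0) - 428) = 129/(7 - 428) = 129/(-421) = 129*(-1/421) = -129/421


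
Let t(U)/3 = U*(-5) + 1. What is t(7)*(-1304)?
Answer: 133008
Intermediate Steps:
t(U) = 3 - 15*U (t(U) = 3*(U*(-5) + 1) = 3*(-5*U + 1) = 3*(1 - 5*U) = 3 - 15*U)
t(7)*(-1304) = (3 - 15*7)*(-1304) = (3 - 105)*(-1304) = -102*(-1304) = 133008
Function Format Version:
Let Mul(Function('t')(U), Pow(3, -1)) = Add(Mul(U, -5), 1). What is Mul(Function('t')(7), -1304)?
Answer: 133008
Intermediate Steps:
Function('t')(U) = Add(3, Mul(-15, U)) (Function('t')(U) = Mul(3, Add(Mul(U, -5), 1)) = Mul(3, Add(Mul(-5, U), 1)) = Mul(3, Add(1, Mul(-5, U))) = Add(3, Mul(-15, U)))
Mul(Function('t')(7), -1304) = Mul(Add(3, Mul(-15, 7)), -1304) = Mul(Add(3, -105), -1304) = Mul(-102, -1304) = 133008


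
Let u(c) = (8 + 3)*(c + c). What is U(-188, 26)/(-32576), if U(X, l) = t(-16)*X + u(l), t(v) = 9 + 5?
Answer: 515/8144 ≈ 0.063237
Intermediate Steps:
u(c) = 22*c (u(c) = 11*(2*c) = 22*c)
t(v) = 14
U(X, l) = 14*X + 22*l
U(-188, 26)/(-32576) = (14*(-188) + 22*26)/(-32576) = (-2632 + 572)*(-1/32576) = -2060*(-1/32576) = 515/8144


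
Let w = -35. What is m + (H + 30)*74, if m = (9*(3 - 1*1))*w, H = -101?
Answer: -5884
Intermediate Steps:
m = -630 (m = (9*(3 - 1*1))*(-35) = (9*(3 - 1))*(-35) = (9*2)*(-35) = 18*(-35) = -630)
m + (H + 30)*74 = -630 + (-101 + 30)*74 = -630 - 71*74 = -630 - 5254 = -5884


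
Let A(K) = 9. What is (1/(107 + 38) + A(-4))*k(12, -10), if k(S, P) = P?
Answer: -2612/29 ≈ -90.069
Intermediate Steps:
(1/(107 + 38) + A(-4))*k(12, -10) = (1/(107 + 38) + 9)*(-10) = (1/145 + 9)*(-10) = (1306/145)*(-10) = -2612/29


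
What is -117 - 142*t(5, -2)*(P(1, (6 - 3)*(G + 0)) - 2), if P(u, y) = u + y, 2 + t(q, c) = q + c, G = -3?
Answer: 1303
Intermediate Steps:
t(q, c) = -2 + c + q (t(q, c) = -2 + (q + c) = -2 + (c + q) = -2 + c + q)
-117 - 142*t(5, -2)*(P(1, (6 - 3)*(G + 0)) - 2) = -117 - 142*(-2 - 2 + 5)*((1 + (6 - 3)*(-3 + 0)) - 2) = -117 - 142*((1 + 3*(-3)) - 2) = -117 - 142*((1 - 9) - 2) = -117 - 142*(-8 - 2) = -117 - 142*(-10) = -117 + 1420 = 1303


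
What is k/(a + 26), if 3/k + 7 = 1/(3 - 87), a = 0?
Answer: -126/7657 ≈ -0.016456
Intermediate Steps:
k = -252/589 (k = 3/(-7 + 1/(3 - 87)) = 3/(-7 + 1/(-84)) = 3/(-7 - 1/84) = 3/(-589/84) = 3*(-84/589) = -252/589 ≈ -0.42784)
k/(a + 26) = -252/(589*(0 + 26)) = -252/589/26 = -252/589*1/26 = -126/7657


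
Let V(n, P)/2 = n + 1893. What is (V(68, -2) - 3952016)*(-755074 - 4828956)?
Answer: 22046275338820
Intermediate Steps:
V(n, P) = 3786 + 2*n (V(n, P) = 2*(n + 1893) = 2*(1893 + n) = 3786 + 2*n)
(V(68, -2) - 3952016)*(-755074 - 4828956) = ((3786 + 2*68) - 3952016)*(-755074 - 4828956) = ((3786 + 136) - 3952016)*(-5584030) = (3922 - 3952016)*(-5584030) = -3948094*(-5584030) = 22046275338820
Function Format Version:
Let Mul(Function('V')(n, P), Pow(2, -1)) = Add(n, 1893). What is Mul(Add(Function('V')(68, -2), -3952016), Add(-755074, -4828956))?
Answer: 22046275338820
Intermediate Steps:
Function('V')(n, P) = Add(3786, Mul(2, n)) (Function('V')(n, P) = Mul(2, Add(n, 1893)) = Mul(2, Add(1893, n)) = Add(3786, Mul(2, n)))
Mul(Add(Function('V')(68, -2), -3952016), Add(-755074, -4828956)) = Mul(Add(Add(3786, Mul(2, 68)), -3952016), Add(-755074, -4828956)) = Mul(Add(Add(3786, 136), -3952016), -5584030) = Mul(Add(3922, -3952016), -5584030) = Mul(-3948094, -5584030) = 22046275338820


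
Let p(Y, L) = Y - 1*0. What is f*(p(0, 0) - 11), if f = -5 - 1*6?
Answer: 121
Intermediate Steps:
f = -11 (f = -5 - 6 = -11)
p(Y, L) = Y (p(Y, L) = Y + 0 = Y)
f*(p(0, 0) - 11) = -11*(0 - 11) = -11*(-11) = 121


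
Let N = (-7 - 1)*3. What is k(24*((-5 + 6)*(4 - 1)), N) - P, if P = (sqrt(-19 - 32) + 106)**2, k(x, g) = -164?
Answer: -11349 - 212*I*sqrt(51) ≈ -11349.0 - 1514.0*I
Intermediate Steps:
N = -24 (N = -8*3 = -24)
P = (106 + I*sqrt(51))**2 (P = (sqrt(-51) + 106)**2 = (I*sqrt(51) + 106)**2 = (106 + I*sqrt(51))**2 ≈ 11185.0 + 1514.0*I)
k(24*((-5 + 6)*(4 - 1)), N) - P = -164 - (106 + I*sqrt(51))**2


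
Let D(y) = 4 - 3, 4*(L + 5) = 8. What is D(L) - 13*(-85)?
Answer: 1106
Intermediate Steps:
L = -3 (L = -5 + (1/4)*8 = -5 + 2 = -3)
D(y) = 1
D(L) - 13*(-85) = 1 - 13*(-85) = 1 + 1105 = 1106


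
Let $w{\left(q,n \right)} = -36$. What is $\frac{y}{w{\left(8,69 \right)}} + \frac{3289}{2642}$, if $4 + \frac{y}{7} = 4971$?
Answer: $- \frac{45870647}{47556} \approx -964.56$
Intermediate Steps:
$y = 34769$ ($y = -28 + 7 \cdot 4971 = -28 + 34797 = 34769$)
$\frac{y}{w{\left(8,69 \right)}} + \frac{3289}{2642} = \frac{34769}{-36} + \frac{3289}{2642} = 34769 \left(- \frac{1}{36}\right) + 3289 \cdot \frac{1}{2642} = - \frac{34769}{36} + \frac{3289}{2642} = - \frac{45870647}{47556}$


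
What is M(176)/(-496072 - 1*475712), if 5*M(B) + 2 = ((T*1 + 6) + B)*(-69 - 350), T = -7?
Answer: 73327/4858920 ≈ 0.015091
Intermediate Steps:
M(B) = 417/5 - 419*B/5 (M(B) = -⅖ + (((-7*1 + 6) + B)*(-69 - 350))/5 = -⅖ + (((-7 + 6) + B)*(-419))/5 = -⅖ + ((-1 + B)*(-419))/5 = -⅖ + (419 - 419*B)/5 = -⅖ + (419/5 - 419*B/5) = 417/5 - 419*B/5)
M(176)/(-496072 - 1*475712) = (417/5 - 419/5*176)/(-496072 - 1*475712) = (417/5 - 73744/5)/(-496072 - 475712) = -73327/5/(-971784) = -73327/5*(-1/971784) = 73327/4858920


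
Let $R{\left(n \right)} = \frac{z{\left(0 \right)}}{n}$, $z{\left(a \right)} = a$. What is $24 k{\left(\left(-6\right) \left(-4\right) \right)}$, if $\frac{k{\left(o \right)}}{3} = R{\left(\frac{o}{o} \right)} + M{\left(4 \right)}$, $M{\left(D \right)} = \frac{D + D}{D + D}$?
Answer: $72$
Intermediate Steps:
$M{\left(D \right)} = 1$ ($M{\left(D \right)} = \frac{2 D}{2 D} = 2 D \frac{1}{2 D} = 1$)
$R{\left(n \right)} = 0$ ($R{\left(n \right)} = \frac{0}{n} = 0$)
$k{\left(o \right)} = 3$ ($k{\left(o \right)} = 3 \left(0 + 1\right) = 3 \cdot 1 = 3$)
$24 k{\left(\left(-6\right) \left(-4\right) \right)} = 24 \cdot 3 = 72$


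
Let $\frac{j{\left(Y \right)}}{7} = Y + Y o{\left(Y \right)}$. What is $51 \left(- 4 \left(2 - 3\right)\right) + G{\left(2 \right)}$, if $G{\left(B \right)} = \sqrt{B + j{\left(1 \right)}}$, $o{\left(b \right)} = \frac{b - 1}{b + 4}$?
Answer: $207$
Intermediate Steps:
$o{\left(b \right)} = \frac{-1 + b}{4 + b}$
$j{\left(Y \right)} = 7 Y + \frac{7 Y \left(-1 + Y\right)}{4 + Y}$ ($j{\left(Y \right)} = 7 \left(Y + Y \frac{-1 + Y}{4 + Y}\right) = 7 \left(Y + \frac{Y \left(-1 + Y\right)}{4 + Y}\right) = 7 Y + \frac{7 Y \left(-1 + Y\right)}{4 + Y}$)
$G{\left(B \right)} = \sqrt{7 + B}$ ($G{\left(B \right)} = \sqrt{B + 7 \cdot 1 \frac{1}{4 + 1} \left(3 + 2 \cdot 1\right)} = \sqrt{B + 7 \cdot 1 \cdot \frac{1}{5} \left(3 + 2\right)} = \sqrt{B + 7 \cdot 1 \cdot \frac{1}{5} \cdot 5} = \sqrt{B + 7} = \sqrt{7 + B}$)
$51 \left(- 4 \left(2 - 3\right)\right) + G{\left(2 \right)} = 51 \left(- 4 \left(2 - 3\right)\right) + \sqrt{7 + 2} = 51 \left(\left(-4\right) \left(-1\right)\right) + \sqrt{9} = 51 \cdot 4 + 3 = 204 + 3 = 207$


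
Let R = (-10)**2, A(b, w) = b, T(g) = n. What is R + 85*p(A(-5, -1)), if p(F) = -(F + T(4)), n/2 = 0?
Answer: 525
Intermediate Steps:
n = 0 (n = 2*0 = 0)
T(g) = 0
p(F) = -F (p(F) = -(F + 0) = -F)
R = 100
R + 85*p(A(-5, -1)) = 100 + 85*(-1*(-5)) = 100 + 85*5 = 100 + 425 = 525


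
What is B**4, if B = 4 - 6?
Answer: 16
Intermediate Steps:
B = -2
B**4 = (-2)**4 = 16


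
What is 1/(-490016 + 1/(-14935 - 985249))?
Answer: -1000184/490106162945 ≈ -2.0407e-6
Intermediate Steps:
1/(-490016 + 1/(-14935 - 985249)) = 1/(-490016 + 1/(-1000184)) = 1/(-490016 - 1/1000184) = 1/(-490106162945/1000184) = -1000184/490106162945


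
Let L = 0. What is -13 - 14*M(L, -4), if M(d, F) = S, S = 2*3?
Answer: -97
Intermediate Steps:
S = 6
M(d, F) = 6
-13 - 14*M(L, -4) = -13 - 14*6 = -13 - 84 = -97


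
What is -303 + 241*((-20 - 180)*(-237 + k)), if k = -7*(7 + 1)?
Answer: 14122297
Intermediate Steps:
k = -56 (k = -7*8 = -56)
-303 + 241*((-20 - 180)*(-237 + k)) = -303 + 241*((-20 - 180)*(-237 - 56)) = -303 + 241*(-200*(-293)) = -303 + 241*58600 = -303 + 14122600 = 14122297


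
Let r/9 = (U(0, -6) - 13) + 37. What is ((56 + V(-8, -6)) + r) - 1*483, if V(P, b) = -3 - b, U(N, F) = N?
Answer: -208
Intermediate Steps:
r = 216 (r = 9*((0 - 13) + 37) = 9*(-13 + 37) = 9*24 = 216)
((56 + V(-8, -6)) + r) - 1*483 = ((56 + (-3 - 1*(-6))) + 216) - 1*483 = ((56 + (-3 + 6)) + 216) - 483 = ((56 + 3) + 216) - 483 = (59 + 216) - 483 = 275 - 483 = -208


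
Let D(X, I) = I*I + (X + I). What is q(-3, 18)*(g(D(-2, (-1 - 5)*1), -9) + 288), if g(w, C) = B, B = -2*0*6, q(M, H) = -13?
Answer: -3744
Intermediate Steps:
D(X, I) = I + X + I**2 (D(X, I) = I**2 + (I + X) = I + X + I**2)
B = 0 (B = 0*6 = 0)
g(w, C) = 0
q(-3, 18)*(g(D(-2, (-1 - 5)*1), -9) + 288) = -13*(0 + 288) = -13*288 = -3744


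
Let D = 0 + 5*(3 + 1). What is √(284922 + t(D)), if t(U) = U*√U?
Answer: √(284922 + 40*√5) ≈ 533.86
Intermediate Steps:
D = 20 (D = 0 + 5*4 = 0 + 20 = 20)
t(U) = U^(3/2)
√(284922 + t(D)) = √(284922 + 20^(3/2)) = √(284922 + 40*√5)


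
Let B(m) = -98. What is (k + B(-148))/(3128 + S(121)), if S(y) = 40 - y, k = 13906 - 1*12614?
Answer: 1194/3047 ≈ 0.39186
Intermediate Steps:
k = 1292 (k = 13906 - 12614 = 1292)
(k + B(-148))/(3128 + S(121)) = (1292 - 98)/(3128 + (40 - 1*121)) = 1194/(3128 + (40 - 121)) = 1194/(3128 - 81) = 1194/3047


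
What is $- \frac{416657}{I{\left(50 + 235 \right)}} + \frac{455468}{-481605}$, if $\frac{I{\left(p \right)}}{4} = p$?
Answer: $- \frac{13412221867}{36601980} \approx -366.43$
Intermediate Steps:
$I{\left(p \right)} = 4 p$
$- \frac{416657}{I{\left(50 + 235 \right)}} + \frac{455468}{-481605} = - \frac{416657}{4 \left(50 + 235\right)} + \frac{455468}{-481605} = - \frac{416657}{4 \cdot 285} + 455468 \left(- \frac{1}{481605}\right) = - \frac{416657}{1140} - \frac{455468}{481605} = - \frac{13412221867}{36601980}$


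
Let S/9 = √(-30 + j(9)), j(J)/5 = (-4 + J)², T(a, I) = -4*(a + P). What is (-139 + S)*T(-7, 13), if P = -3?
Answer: -5560 + 360*√95 ≈ -2051.2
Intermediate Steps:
T(a, I) = 12 - 4*a (T(a, I) = -4*(a - 3) = -4*(-3 + a) = 12 - 4*a)
j(J) = 5*(-4 + J)²
S = 9*√95 (S = 9*√(-30 + 5*(-4 + 9)²) = 9*√(-30 + 5*5²) = 9*√(-30 + 5*25) = 9*√(-30 + 125) = 9*√95 ≈ 87.721)
(-139 + S)*T(-7, 13) = (-139 + 9*√95)*(12 - 4*(-7)) = (-139 + 9*√95)*(12 + 28) = (-139 + 9*√95)*40 = -5560 + 360*√95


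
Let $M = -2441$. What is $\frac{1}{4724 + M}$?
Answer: $\frac{1}{2283} \approx 0.00043802$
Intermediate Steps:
$\frac{1}{4724 + M} = \frac{1}{4724 - 2441} = \frac{1}{2283}$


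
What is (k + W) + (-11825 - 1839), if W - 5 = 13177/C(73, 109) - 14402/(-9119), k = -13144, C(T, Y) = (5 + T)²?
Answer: -1486822549957/55479996 ≈ -26799.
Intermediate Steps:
W = 485182811/55479996 (W = 5 + (13177/((5 + 73)²) - 14402/(-9119)) = 5 + (13177/(78²) - 14402*(-1/9119)) = 5 + (13177/6084 + 14402/9119) = 5 + 207782831/55479996 = 485182811/55479996 ≈ 8.7452)
(k + W) + (-11825 - 1839) = (-13144 + 485182811/55479996) + (-11825 - 1839) = -728743884613/55479996 - 13664 = -1486822549957/55479996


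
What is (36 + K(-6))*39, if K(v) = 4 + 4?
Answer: 1716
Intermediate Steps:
K(v) = 8
(36 + K(-6))*39 = (36 + 8)*39 = 44*39 = 1716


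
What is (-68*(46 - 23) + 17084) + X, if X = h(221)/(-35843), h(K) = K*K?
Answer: 556234519/35843 ≈ 15519.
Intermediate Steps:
h(K) = K²
X = -48841/35843 (X = 221²/(-35843) = 48841*(-1/35843) = -48841/35843 ≈ -1.3626)
(-68*(46 - 23) + 17084) + X = (-68*(46 - 23) + 17084) - 48841/35843 = (-68*23 + 17084) - 48841/35843 = (-1564 + 17084) - 48841/35843 = 15520 - 48841/35843 = 556234519/35843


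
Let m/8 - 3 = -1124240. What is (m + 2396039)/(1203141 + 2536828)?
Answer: -6597857/3739969 ≈ -1.7641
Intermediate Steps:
m = -8993896 (m = 24 + 8*(-1124240) = 24 - 8993920 = -8993896)
(m + 2396039)/(1203141 + 2536828) = (-8993896 + 2396039)/(1203141 + 2536828) = -6597857/3739969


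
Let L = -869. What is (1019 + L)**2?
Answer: 22500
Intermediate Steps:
(1019 + L)**2 = (1019 - 869)**2 = 150**2 = 22500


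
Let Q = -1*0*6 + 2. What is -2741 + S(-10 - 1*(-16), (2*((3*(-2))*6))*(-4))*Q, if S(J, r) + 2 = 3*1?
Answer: -2739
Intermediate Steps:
S(J, r) = 1 (S(J, r) = -2 + 3*1 = -2 + 3 = 1)
Q = 2 (Q = 0*6 + 2 = 0 + 2 = 2)
-2741 + S(-10 - 1*(-16), (2*((3*(-2))*6))*(-4))*Q = -2741 + 1*2 = -2741 + 2 = -2739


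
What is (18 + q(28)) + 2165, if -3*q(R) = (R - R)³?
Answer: 2183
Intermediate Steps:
q(R) = 0 (q(R) = -(R - R)³/3 = -⅓*0³ = -⅓*0 = 0)
(18 + q(28)) + 2165 = (18 + 0) + 2165 = 18 + 2165 = 2183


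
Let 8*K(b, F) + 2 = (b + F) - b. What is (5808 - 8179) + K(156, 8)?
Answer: -9481/4 ≈ -2370.3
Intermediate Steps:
K(b, F) = -¼ + F/8 (K(b, F) = -¼ + ((b + F) - b)/8 = -¼ + ((F + b) - b)/8 = -¼ + F/8)
(5808 - 8179) + K(156, 8) = (5808 - 8179) + (-¼ + (⅛)*8) = -2371 + (-¼ + 1) = -2371 + ¾ = -9481/4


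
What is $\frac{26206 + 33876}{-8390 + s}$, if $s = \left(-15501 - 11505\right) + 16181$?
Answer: $- \frac{60082}{19215} \approx -3.1268$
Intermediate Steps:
$s = -10825$ ($s = -27006 + 16181 = -10825$)
$\frac{26206 + 33876}{-8390 + s} = \frac{26206 + 33876}{-8390 - 10825} = \frac{60082}{-19215} = 60082 \left(- \frac{1}{19215}\right) = - \frac{60082}{19215}$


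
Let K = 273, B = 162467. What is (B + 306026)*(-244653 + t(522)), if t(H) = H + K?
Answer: -114245765994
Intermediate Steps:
t(H) = 273 + H (t(H) = H + 273 = 273 + H)
(B + 306026)*(-244653 + t(522)) = (162467 + 306026)*(-244653 + (273 + 522)) = 468493*(-244653 + 795) = 468493*(-243858) = -114245765994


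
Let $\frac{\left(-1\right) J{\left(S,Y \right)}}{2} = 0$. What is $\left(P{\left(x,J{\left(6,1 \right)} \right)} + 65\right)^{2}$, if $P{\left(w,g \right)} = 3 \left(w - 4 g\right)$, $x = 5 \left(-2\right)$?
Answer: $1225$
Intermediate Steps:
$J{\left(S,Y \right)} = 0$ ($J{\left(S,Y \right)} = \left(-2\right) 0 = 0$)
$x = -10$
$P{\left(w,g \right)} = - 12 g + 3 w$
$\left(P{\left(x,J{\left(6,1 \right)} \right)} + 65\right)^{2} = \left(\left(\left(-12\right) 0 + 3 \left(-10\right)\right) + 65\right)^{2} = \left(\left(0 - 30\right) + 65\right)^{2} = \left(-30 + 65\right)^{2} = 35^{2} = 1225$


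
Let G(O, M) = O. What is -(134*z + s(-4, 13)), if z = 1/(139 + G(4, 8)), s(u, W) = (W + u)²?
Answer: -11717/143 ≈ -81.937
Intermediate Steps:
z = 1/143 (z = 1/(139 + 4) = 1/143 ≈ 0.0069930)
-(134*z + s(-4, 13)) = -(134*(1/143) + (13 - 4)²) = -(134/143 + 9²) = -(134/143 + 81) = -1*11717/143 = -11717/143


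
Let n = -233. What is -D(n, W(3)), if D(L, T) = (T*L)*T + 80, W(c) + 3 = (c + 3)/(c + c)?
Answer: 852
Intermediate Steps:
W(c) = -3 + (3 + c)/(2*c) (W(c) = -3 + (c + 3)/(c + c) = -3 + (3 + c)/((2*c)) = -3 + (3 + c)*(1/(2*c)) = -3 + (3 + c)/(2*c))
D(L, T) = 80 + L*T² (D(L, T) = (L*T)*T + 80 = L*T² + 80 = 80 + L*T²)
-D(n, W(3)) = -(80 - 233*(3 - 5*3)²/36) = -(80 - 233*(3 - 15)²/36) = -(80 - 233*((½)*(⅓)*(-12))²) = -(80 - 233*(-2)²) = -(80 - 233*4) = -(80 - 932) = -1*(-852) = 852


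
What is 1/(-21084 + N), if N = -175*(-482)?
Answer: 1/63266 ≈ 1.5806e-5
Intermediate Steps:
N = 84350
1/(-21084 + N) = 1/(-21084 + 84350) = 1/63266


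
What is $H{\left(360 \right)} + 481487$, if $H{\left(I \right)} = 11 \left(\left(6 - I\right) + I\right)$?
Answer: $481553$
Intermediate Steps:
$H{\left(I \right)} = 66$ ($H{\left(I \right)} = 11 \cdot 6 = 66$)
$H{\left(360 \right)} + 481487 = 66 + 481487 = 481553$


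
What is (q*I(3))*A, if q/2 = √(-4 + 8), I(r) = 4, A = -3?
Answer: -48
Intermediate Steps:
q = 4 (q = 2*√(-4 + 8) = 2*√4 = 2*2 = 4)
(q*I(3))*A = (4*4)*(-3) = 16*(-3) = -48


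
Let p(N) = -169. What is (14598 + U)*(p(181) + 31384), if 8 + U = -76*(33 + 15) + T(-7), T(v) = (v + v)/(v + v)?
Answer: 341585745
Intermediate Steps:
T(v) = 1 (T(v) = (2*v)/((2*v)) = (2*v)*(1/(2*v)) = 1)
U = -3655 (U = -8 + (-76*(33 + 15) + 1) = -8 + (-76*48 + 1) = -8 + (-3648 + 1) = -8 - 3647 = -3655)
(14598 + U)*(p(181) + 31384) = (14598 - 3655)*(-169 + 31384) = 10943*31215 = 341585745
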